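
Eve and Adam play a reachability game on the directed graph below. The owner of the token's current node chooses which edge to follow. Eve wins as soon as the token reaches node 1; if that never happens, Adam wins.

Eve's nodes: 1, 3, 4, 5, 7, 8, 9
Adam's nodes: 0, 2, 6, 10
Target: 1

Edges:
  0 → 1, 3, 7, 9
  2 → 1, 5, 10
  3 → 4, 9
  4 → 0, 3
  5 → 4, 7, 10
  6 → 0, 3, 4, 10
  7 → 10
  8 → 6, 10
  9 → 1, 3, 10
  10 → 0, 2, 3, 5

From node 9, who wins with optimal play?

Eve

A0 = {1}
A1: add {9} — 9 (Eve) has 9→1.
9 ∈ A1, so Eve can force the target.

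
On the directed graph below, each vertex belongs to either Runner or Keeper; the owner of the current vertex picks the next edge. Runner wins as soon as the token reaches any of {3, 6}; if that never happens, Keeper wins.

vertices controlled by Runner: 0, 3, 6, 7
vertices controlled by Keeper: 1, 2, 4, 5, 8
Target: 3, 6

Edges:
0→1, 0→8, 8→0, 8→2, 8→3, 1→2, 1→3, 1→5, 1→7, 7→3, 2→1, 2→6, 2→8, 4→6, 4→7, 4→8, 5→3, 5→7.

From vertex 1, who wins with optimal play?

Keeper

A0 = {3, 6}
A1: add {7} — 7 (Runner) has 7→3.
A2: add {5} — 5 (Keeper): all of {3, 7} already in.
A3 = A2; e.g. 0 (Runner) has no edge into A2. Fixed point.
1 never enters the attractor, so Keeper can avoid the target forever.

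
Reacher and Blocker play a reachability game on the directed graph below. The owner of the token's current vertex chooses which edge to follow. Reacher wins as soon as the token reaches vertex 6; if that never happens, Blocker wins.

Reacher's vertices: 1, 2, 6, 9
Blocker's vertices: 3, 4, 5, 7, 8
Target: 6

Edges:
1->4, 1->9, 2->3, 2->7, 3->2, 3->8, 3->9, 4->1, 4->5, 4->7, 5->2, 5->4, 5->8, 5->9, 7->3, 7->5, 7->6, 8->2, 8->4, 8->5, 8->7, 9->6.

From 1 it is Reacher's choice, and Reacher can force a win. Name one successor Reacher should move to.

9

A0 = {6}
A1: add {9} — 9 (Reacher) has 9→6.
A2: add {1} — 1 (Reacher) has 1→9.
A3 = A2; e.g. 2 (Reacher) has no edge into A2. Fixed point.
From 1, successor 9 is in the attractor (rank 1); the other successor 4 is not.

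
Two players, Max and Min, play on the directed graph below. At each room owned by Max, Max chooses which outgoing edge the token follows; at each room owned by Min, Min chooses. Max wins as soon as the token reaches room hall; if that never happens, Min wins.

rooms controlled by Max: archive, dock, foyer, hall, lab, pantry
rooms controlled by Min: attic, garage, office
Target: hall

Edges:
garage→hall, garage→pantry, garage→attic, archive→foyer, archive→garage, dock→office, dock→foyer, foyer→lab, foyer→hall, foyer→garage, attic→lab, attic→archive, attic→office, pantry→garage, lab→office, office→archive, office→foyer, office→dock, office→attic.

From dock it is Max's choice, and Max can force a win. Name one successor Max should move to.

A0 = {hall}
A1: add {foyer} — foyer (Max) has foyer→hall.
A2: add {archive, dock} — archive (Max) has archive→foyer; dock (Max) has dock→foyer.
A3 = A2; e.g. lab (Max) has no edge into A2. Fixed point.
From dock, successor foyer is in the attractor (rank 1); the other successor office is not.

foyer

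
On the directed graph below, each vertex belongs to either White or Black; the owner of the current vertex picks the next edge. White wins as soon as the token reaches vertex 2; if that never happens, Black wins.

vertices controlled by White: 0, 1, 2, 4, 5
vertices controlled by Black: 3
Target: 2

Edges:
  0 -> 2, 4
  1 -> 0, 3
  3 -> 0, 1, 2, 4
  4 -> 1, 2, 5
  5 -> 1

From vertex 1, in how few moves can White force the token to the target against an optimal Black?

2

A0 = {2}
A1: add {0, 4} — 0 (White) has 0→2; 4 (White) has 4→2.
A2: add {1} — 1 (White) has 1→0.
1 enters the attractor at level 2, so White can force the target in 2 moves from there.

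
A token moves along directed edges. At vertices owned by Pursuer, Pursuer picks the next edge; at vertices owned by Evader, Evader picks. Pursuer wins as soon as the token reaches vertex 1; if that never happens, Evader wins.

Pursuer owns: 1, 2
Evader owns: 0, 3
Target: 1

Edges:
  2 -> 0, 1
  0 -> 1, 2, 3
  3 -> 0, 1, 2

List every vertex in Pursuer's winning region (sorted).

A0 = {1}
A1: add {2} — 2 (Pursuer) has 2→1.
A2 = A1; e.g. 0 (Evader) can still go to 3. Fixed point.
Pursuer's winning region = {1, 2}.

1, 2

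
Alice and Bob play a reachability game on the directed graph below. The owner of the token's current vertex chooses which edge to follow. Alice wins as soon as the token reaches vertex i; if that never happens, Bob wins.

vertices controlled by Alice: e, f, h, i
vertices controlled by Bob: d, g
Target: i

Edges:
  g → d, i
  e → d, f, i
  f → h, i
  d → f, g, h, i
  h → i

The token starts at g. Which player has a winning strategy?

Bob

A0 = {i}
A1: add {e, f, h} — e (Alice) has e→i; f (Alice) has f→i; h (Alice) has h→i.
A2 = A1; e.g. d (Bob) can still go to g. Fixed point.
g never enters the attractor, so Bob can avoid the target forever.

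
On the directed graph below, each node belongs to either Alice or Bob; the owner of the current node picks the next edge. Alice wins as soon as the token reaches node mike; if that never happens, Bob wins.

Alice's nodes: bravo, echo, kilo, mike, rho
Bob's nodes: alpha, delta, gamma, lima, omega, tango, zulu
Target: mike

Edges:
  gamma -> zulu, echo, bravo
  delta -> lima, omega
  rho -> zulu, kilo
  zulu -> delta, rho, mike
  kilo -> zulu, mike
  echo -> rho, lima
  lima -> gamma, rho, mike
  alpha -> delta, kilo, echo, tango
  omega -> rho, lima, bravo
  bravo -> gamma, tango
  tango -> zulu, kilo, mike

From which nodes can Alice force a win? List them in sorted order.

echo, kilo, mike, rho

A0 = {mike}
A1: add {kilo} — kilo (Alice) has kilo→mike.
A2: add {rho} — rho (Alice) has rho→kilo.
A3: add {echo} — echo (Alice) has echo→rho.
A4 = A3; e.g. gamma (Bob) can still go to zulu. Fixed point.
Alice's winning region = {echo, kilo, mike, rho}.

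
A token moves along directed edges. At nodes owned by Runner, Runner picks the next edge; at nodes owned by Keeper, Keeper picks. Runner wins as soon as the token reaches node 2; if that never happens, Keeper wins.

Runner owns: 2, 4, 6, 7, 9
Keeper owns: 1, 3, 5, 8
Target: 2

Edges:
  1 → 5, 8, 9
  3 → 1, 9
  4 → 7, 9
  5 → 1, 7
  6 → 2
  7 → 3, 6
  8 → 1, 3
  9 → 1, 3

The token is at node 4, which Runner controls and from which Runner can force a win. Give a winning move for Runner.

7

A0 = {2}
A1: add {6} — 6 (Runner) has 6→2.
A2: add {7} — 7 (Runner) has 7→6.
A3: add {4} — 4 (Runner) has 4→7.
A4 = A3; e.g. 1 (Keeper) can still go to 5. Fixed point.
From 4, successor 7 is in the attractor (rank 2); the other successor 9 is not.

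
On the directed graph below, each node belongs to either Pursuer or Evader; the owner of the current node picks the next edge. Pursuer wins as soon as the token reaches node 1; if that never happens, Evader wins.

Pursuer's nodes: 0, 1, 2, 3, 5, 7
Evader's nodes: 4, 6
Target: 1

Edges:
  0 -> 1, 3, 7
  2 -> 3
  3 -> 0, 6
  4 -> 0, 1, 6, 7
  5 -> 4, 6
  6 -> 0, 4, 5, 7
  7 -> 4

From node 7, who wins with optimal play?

A0 = {1}
A1: add {0} — 0 (Pursuer) has 0→1.
A2: add {3} — 3 (Pursuer) has 3→0.
A3: add {2} — 2 (Pursuer) has 2→3.
A4 = A3; e.g. 4 (Evader) can still go to 6. Fixed point.
7 never enters the attractor, so Evader can avoid the target forever.

Evader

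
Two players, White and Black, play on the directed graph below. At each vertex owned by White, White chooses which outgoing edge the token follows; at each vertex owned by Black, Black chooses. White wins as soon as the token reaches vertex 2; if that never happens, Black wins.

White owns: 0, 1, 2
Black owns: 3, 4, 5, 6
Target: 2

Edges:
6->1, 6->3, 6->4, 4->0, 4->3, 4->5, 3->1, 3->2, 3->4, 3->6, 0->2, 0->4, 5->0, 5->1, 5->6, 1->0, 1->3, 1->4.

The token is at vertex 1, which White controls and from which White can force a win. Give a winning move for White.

A0 = {2}
A1: add {0} — 0 (White) has 0→2.
A2: add {1} — 1 (White) has 1→0.
A3 = A2; e.g. 3 (Black) can still go to 4. Fixed point.
From 1, successor 0 is in the attractor (rank 1); the other successors 3, 4 are not.

0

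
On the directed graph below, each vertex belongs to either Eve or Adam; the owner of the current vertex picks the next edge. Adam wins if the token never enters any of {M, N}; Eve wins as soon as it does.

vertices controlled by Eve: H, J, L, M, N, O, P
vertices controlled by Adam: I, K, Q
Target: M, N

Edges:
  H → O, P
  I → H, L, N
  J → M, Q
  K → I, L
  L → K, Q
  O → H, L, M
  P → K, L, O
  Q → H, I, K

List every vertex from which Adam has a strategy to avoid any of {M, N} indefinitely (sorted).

I, K, L, Q

A0 = {M, N}
A1: add {J, O} — J (Eve) has J→M; O (Eve) has O→M.
A2: add {H, P} — H (Eve) has H→O; P (Eve) has P→O.
A3 = A2; e.g. I (Adam) can still go to L. Fixed point.
Eve's attractor = {H, J, M, N, O, P}; Adam avoids the target exactly from the complement.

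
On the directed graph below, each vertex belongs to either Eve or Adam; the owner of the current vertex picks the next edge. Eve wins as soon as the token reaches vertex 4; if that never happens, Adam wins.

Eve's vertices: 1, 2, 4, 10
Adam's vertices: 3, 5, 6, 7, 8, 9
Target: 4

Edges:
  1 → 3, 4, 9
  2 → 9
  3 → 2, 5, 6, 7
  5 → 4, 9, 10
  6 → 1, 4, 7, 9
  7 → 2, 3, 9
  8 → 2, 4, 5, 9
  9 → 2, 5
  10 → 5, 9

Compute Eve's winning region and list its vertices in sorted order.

A0 = {4}
A1: add {1} — 1 (Eve) has 1→4.
A2 = A1; e.g. 2 (Eve) has no edge into A1. Fixed point.
Eve's winning region = {1, 4}.

1, 4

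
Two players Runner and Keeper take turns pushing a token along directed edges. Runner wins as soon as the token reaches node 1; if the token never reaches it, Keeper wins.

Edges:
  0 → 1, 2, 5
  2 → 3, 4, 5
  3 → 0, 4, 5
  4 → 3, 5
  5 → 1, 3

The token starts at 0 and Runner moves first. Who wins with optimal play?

Runner

Track states (vertex, player-to-move).
A0 = {(1,Runner), (1,Keeper)}
A1: add {(0,Runner), (5,Runner)}.
(0,Runner) ∈ A1 ⇒ Runner forces the target.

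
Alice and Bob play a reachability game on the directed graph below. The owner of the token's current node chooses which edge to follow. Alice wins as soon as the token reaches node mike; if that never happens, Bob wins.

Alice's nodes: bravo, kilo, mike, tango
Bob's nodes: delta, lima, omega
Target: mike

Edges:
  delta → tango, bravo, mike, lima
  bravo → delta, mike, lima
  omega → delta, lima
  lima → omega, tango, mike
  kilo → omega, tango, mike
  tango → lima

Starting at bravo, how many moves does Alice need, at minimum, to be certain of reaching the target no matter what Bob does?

1

A0 = {mike}
A1: add {bravo, kilo} — kilo (Alice) has kilo→mike; bravo (Alice) has bravo→mike.
A2 = A1; e.g. omega (Bob) can still go to delta. Fixed point.
bravo enters the attractor at level 1, so Alice can force the target in 1 move from there.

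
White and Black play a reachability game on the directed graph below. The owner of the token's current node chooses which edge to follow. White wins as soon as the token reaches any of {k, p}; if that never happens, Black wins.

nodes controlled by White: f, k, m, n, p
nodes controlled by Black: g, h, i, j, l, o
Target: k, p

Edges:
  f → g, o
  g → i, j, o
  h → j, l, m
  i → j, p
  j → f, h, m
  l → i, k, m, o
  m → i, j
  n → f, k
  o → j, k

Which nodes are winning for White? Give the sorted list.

k, n, p

A0 = {k, p}
A1: add {n} — n (White) has n→k.
A2 = A1; e.g. f (White) has no edge into A1. Fixed point.
White's winning region = {k, n, p}.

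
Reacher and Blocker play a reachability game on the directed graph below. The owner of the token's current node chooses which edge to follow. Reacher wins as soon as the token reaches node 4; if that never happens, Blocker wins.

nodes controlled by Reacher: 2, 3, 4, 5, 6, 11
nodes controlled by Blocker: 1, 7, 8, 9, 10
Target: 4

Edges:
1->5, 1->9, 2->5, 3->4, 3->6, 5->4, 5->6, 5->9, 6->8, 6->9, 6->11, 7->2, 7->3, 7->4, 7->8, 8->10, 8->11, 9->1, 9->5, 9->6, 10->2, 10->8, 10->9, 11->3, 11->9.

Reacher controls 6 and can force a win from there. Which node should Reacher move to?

11

A0 = {4}
A1: add {3, 5} — 3 (Reacher) has 3→4; 5 (Reacher) has 5→4.
A2: add {2, 11} — 2 (Reacher) has 2→5; 11 (Reacher) has 11→3.
A3: add {6} — 6 (Reacher) has 6→11.
A4 = A3; e.g. 1 (Blocker) can still go to 9. Fixed point.
From 6, successor 11 is in the attractor (rank 2); the other successors 8, 9 are not.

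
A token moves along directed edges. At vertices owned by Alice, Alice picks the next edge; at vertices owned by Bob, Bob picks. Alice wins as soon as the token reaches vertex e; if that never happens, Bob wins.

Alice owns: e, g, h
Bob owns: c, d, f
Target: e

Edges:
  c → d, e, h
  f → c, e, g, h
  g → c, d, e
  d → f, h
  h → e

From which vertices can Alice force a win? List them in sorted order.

e, g, h

A0 = {e}
A1: add {g, h} — g (Alice) has g→e; h (Alice) has h→e.
A2 = A1; e.g. c (Bob) can still go to d. Fixed point.
Alice's winning region = {e, g, h}.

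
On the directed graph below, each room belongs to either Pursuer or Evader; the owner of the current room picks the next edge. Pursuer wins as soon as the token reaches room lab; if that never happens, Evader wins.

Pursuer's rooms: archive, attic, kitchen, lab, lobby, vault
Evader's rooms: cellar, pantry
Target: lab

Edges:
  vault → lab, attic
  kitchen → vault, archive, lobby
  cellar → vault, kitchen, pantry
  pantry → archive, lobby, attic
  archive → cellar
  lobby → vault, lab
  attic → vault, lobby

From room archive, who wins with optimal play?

Evader

A0 = {lab}
A1: add {lobby, vault} — vault (Pursuer) has vault→lab; lobby (Pursuer) has lobby→lab.
A2: add {attic, kitchen} — kitchen (Pursuer) has kitchen→vault; attic (Pursuer) has attic→vault.
A3 = A2; e.g. cellar (Evader) can still go to pantry. Fixed point.
archive never enters the attractor, so Evader can avoid the target forever.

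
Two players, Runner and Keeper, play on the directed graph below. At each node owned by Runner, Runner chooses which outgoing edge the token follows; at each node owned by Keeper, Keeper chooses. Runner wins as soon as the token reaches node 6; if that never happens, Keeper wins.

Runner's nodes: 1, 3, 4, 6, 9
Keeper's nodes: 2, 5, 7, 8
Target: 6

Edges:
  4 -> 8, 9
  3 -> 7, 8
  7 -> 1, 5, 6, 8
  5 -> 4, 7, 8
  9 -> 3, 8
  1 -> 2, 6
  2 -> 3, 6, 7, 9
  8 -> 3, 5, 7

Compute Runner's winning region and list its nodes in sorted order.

1, 6

A0 = {6}
A1: add {1} — 1 (Runner) has 1→6.
A2 = A1; e.g. 2 (Keeper) can still go to 3. Fixed point.
Runner's winning region = {1, 6}.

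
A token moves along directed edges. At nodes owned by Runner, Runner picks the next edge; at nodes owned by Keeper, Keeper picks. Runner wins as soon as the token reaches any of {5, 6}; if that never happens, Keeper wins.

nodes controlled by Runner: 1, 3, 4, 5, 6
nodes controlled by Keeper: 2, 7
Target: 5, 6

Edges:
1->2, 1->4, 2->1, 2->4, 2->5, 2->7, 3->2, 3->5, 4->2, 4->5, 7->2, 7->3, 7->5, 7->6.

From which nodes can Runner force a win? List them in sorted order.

A0 = {5, 6}
A1: add {3, 4} — 3 (Runner) has 3→5; 4 (Runner) has 4→5.
A2: add {1} — 1 (Runner) has 1→4.
A3 = A2; e.g. 2 (Keeper) can still go to 7. Fixed point.
Runner's winning region = {1, 3, 4, 5, 6}.

1, 3, 4, 5, 6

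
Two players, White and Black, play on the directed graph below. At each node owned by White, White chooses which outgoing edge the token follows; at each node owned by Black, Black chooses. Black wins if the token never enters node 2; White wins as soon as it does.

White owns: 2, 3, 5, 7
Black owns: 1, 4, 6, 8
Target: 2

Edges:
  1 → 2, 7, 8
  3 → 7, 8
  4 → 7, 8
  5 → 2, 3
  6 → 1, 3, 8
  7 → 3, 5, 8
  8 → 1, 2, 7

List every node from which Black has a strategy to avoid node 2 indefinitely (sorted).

A0 = {2}
A1: add {5} — 5 (White) has 5→2.
A2: add {7} — 7 (White) has 7→5.
A3: add {3} — 3 (White) has 3→7.
A4 = A3; e.g. 1 (Black) can still go to 8. Fixed point.
White's attractor = {2, 3, 5, 7}; Black avoids the target exactly from the complement.

1, 4, 6, 8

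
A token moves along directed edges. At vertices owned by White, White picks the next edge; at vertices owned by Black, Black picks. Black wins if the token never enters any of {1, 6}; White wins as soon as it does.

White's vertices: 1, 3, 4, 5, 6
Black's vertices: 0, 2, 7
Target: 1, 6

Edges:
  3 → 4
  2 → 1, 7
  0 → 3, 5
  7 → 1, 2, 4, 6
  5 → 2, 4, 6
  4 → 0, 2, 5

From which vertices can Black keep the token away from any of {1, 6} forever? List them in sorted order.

A0 = {1, 6}
A1: add {5} — 5 (White) has 5→6.
A2: add {4} — 4 (White) has 4→5.
A3: add {3} — 3 (White) has 3→4.
A4: add {0} — 0 (Black): all of {3, 5} already in.
A5 = A4; e.g. 2 (Black) can still go to 7. Fixed point.
White's attractor = {0, 1, 3, 4, 5, 6}; Black avoids the target exactly from the complement.

2, 7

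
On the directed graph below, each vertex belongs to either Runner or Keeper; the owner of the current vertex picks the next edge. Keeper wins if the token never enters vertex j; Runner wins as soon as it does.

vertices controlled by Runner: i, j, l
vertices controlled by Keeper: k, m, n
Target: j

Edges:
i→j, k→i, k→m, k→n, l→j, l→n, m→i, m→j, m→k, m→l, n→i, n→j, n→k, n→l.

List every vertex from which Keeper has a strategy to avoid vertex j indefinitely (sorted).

k, m, n

A0 = {j}
A1: add {i, l} — i (Runner) has i→j; l (Runner) has l→j.
A2 = A1; e.g. k (Keeper) can still go to m. Fixed point.
Runner's attractor = {i, j, l}; Keeper avoids the target exactly from the complement.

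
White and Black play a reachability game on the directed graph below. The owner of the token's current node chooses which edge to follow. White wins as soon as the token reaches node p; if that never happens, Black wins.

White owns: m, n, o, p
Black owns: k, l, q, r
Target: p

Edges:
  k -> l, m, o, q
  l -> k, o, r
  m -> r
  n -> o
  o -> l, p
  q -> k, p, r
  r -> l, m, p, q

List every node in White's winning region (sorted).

n, o, p

A0 = {p}
A1: add {o} — o (White) has o→p.
A2: add {n} — n (White) has n→o.
A3 = A2; e.g. k (Black) can still go to l. Fixed point.
White's winning region = {n, o, p}.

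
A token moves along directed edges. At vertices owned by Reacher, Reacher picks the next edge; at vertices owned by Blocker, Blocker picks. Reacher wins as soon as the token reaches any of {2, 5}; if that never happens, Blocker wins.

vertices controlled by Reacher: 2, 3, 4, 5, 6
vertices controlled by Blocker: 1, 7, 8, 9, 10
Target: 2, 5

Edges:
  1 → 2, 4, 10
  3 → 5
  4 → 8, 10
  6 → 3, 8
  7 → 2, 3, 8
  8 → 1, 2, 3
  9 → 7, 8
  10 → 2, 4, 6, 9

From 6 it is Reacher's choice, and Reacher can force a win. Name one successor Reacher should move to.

3

A0 = {2, 5}
A1: add {3} — 3 (Reacher) has 3→5.
A2: add {6} — 6 (Reacher) has 6→3.
A3 = A2; e.g. 1 (Blocker) can still go to 4. Fixed point.
From 6, successor 3 is in the attractor (rank 1); the other successor 8 is not.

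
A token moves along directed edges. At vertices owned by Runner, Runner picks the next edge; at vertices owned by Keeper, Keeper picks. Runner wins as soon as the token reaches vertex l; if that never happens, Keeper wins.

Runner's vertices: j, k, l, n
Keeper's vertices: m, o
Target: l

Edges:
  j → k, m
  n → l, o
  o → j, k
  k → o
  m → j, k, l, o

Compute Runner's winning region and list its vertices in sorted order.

A0 = {l}
A1: add {n} — n (Runner) has n→l.
A2 = A1; e.g. j (Runner) has no edge into A1. Fixed point.
Runner's winning region = {l, n}.

l, n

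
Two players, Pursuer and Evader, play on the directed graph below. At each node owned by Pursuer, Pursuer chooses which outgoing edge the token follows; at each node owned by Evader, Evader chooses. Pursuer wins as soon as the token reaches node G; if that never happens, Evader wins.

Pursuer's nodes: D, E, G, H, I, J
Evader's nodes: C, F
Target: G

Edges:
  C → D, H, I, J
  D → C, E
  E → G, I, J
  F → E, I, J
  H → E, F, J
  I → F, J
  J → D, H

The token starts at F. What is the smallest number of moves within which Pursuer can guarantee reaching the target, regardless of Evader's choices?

5

A0 = {G}
A1: add {E} — E (Pursuer) has E→G.
A2: add {D, H} — D (Pursuer) has D→E; H (Pursuer) has H→E.
A3: add {J} — J (Pursuer) has J→D.
A4: add {I} — I (Pursuer) has I→J.
A5: add {C, F} — C (Evader): all of {D, H, I, J} already in; F (Evader): all of {E, I, J} already in.
A5 = all vertices. Fixed point.
F enters the attractor at level 5, so Pursuer can force the target in 5 moves from there.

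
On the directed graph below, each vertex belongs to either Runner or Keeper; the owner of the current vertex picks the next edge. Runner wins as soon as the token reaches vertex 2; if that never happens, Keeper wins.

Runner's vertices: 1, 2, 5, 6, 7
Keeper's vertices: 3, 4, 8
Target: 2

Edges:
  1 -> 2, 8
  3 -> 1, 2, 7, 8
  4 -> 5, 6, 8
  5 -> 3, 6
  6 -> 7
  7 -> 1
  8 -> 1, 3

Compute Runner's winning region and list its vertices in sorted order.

A0 = {2}
A1: add {1} — 1 (Runner) has 1→2.
A2: add {7} — 7 (Runner) has 7→1.
A3: add {6} — 6 (Runner) has 6→7.
A4: add {5} — 5 (Runner) has 5→6.
A5 = A4; e.g. 3 (Keeper) can still go to 8. Fixed point.
Runner's winning region = {1, 2, 5, 6, 7}.

1, 2, 5, 6, 7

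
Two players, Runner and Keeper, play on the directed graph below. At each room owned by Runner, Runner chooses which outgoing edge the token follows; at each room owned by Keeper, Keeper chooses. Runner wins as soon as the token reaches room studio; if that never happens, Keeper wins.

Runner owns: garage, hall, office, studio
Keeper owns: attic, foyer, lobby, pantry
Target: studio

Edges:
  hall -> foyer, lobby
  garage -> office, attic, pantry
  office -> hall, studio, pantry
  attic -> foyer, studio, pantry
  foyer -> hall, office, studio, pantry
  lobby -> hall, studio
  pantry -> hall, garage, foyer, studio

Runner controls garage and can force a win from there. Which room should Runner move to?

A0 = {studio}
A1: add {office} — office (Runner) has office→studio.
A2: add {garage} — garage (Runner) has garage→office.
A3 = A2; e.g. hall (Runner) has no edge into A2. Fixed point.
From garage, successor office is in the attractor (rank 1); the other successors attic, pantry are not.

office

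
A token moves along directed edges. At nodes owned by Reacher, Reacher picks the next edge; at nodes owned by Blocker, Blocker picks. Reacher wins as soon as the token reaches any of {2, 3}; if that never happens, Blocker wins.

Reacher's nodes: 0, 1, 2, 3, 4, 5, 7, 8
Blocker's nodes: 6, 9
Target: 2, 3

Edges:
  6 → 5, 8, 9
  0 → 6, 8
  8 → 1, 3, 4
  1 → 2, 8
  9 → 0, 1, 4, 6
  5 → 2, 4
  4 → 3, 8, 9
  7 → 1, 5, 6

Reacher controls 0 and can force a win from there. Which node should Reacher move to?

A0 = {2, 3}
A1: add {1, 4, 5, 8} — 1 (Reacher) has 1→2; 4 (Reacher) has 4→3; 5 (Reacher) has 5→2; 8 (Reacher) has 8→3.
A2: add {0, 7} — 0 (Reacher) has 0→8; 7 (Reacher) has 7→1.
A3 = A2; e.g. 6 (Blocker) can still go to 9. Fixed point.
From 0, successor 8 is in the attractor (rank 1); the other successor 6 is not.

8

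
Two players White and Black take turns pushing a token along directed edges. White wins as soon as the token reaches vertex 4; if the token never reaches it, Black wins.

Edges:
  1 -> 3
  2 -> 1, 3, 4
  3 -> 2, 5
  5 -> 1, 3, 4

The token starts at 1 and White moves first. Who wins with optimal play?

White

Track states (vertex, player-to-move).
A0 = {(4,White), (4,Black)}
A1: add {(2,White), (5,White)}.
A2: add {(3,Black)}.
A3: add {(1,White)}.
(1,White) ∈ A3 ⇒ White forces the target.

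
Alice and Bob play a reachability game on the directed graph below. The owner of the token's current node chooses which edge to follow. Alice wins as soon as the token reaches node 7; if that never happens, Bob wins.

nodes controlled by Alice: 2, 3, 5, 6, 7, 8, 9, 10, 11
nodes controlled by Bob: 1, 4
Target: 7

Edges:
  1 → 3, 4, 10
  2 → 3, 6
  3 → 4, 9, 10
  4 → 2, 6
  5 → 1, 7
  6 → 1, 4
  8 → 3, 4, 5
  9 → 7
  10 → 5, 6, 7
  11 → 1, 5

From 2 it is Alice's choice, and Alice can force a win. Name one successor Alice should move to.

3

A0 = {7}
A1: add {5, 9, 10} — 5 (Alice) has 5→7; 9 (Alice) has 9→7; 10 (Alice) has 10→7.
A2: add {3, 8, 11} — 3 (Alice) has 3→9; 8 (Alice) has 8→5; 11 (Alice) has 11→5.
A3: add {2} — 2 (Alice) has 2→3.
A4 = A3; e.g. 1 (Bob) can still go to 4. Fixed point.
From 2, successor 3 is in the attractor (rank 2); the other successor 6 is not.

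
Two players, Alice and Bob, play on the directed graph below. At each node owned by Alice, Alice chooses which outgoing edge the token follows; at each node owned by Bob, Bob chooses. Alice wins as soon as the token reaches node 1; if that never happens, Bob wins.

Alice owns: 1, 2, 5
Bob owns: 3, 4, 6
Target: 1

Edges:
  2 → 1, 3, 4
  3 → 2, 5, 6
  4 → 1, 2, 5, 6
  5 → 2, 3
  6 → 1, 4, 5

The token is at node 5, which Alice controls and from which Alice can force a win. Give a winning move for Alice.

A0 = {1}
A1: add {2} — 2 (Alice) has 2→1.
A2: add {5} — 5 (Alice) has 5→2.
A3 = A2; e.g. 3 (Bob) can still go to 6. Fixed point.
From 5, successor 2 is in the attractor (rank 1); the other successor 3 is not.

2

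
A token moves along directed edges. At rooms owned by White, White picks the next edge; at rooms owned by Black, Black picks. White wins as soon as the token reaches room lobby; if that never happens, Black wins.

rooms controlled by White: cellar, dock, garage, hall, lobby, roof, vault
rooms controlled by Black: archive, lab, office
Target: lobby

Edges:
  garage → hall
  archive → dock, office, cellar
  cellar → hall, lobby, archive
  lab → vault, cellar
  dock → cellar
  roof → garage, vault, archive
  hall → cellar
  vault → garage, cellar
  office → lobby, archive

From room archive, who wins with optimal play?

A0 = {lobby}
A1: add {cellar} — cellar (White) has cellar→lobby.
A2: add {dock, hall, vault} — dock (White) has dock→cellar; hall (White) has hall→cellar; vault (White) has vault→cellar.
A3: add {garage, lab, roof} — lab (Black): all of {vault, cellar} already in; garage (White) has garage→hall; roof (White) has roof→vault.
A4 = A3; e.g. office (Black) can still go to archive. Fixed point.
archive never enters the attractor, so Black can avoid the target forever.

Black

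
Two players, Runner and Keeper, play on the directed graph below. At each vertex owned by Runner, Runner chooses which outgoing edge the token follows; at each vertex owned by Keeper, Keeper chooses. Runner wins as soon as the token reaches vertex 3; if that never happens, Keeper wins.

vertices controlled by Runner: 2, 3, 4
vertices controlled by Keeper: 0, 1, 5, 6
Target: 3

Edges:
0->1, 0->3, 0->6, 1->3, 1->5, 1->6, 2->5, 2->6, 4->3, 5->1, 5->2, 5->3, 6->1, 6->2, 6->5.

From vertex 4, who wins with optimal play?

A0 = {3}
A1: add {4} — 4 (Runner) has 4→3.
A2 = A1; e.g. 0 (Keeper) can still go to 1. Fixed point.
4 ∈ A1, so Runner can force the target.

Runner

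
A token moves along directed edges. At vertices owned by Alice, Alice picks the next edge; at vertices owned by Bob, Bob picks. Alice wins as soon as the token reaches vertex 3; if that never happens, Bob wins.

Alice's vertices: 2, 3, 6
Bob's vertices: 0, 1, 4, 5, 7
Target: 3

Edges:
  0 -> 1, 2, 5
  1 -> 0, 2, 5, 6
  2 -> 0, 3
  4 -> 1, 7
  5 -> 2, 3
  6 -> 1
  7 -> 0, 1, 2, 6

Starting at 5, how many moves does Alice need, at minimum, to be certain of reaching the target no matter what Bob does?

2

A0 = {3}
A1: add {2} — 2 (Alice) has 2→3.
A2: add {5} — 5 (Bob): all of {2, 3} already in.
A3 = A2; e.g. 0 (Bob) can still go to 1. Fixed point.
5 enters the attractor at level 2, so Alice can force the target in 2 moves from there.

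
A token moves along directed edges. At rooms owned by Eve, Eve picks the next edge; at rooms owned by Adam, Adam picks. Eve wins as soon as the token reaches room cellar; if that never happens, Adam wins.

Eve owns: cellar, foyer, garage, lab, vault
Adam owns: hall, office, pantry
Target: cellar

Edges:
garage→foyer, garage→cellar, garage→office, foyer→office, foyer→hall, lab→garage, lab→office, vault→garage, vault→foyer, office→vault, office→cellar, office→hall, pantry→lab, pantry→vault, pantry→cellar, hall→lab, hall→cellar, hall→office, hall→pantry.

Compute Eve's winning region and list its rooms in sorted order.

cellar, garage, lab, pantry, vault

A0 = {cellar}
A1: add {garage} — garage (Eve) has garage→cellar.
A2: add {lab, vault} — lab (Eve) has lab→garage; vault (Eve) has vault→garage.
A3: add {pantry} — pantry (Adam): all of {lab, vault, cellar} already in.
A4 = A3; e.g. foyer (Eve) has no edge into A3. Fixed point.
Eve's winning region = {cellar, garage, lab, pantry, vault}.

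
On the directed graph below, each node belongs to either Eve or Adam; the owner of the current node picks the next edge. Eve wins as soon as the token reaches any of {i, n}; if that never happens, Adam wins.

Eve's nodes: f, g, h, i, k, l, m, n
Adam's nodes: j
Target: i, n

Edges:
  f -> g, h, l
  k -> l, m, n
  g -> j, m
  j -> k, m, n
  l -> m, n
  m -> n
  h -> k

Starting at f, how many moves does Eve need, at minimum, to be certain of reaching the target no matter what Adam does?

A0 = {i, n}
A1: add {k, l, m} — k (Eve) has k→n; l (Eve) has l→n; m (Eve) has m→n.
A2: add {f, g, h, j} — f (Eve) has f→l; g (Eve) has g→m; h (Eve) has h→k; j (Adam): all of {k, m, n} already in.
A2 = all vertices. Fixed point.
f enters the attractor at level 2, so Eve can force the target in 2 moves from there.

2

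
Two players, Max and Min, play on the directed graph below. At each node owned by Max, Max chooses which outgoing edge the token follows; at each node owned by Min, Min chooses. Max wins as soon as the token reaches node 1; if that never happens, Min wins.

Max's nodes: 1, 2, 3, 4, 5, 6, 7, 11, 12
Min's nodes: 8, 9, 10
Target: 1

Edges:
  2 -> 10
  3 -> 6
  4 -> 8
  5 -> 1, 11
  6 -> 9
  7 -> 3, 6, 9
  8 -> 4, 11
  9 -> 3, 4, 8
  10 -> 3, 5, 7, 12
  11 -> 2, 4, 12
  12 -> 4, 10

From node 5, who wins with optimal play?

Max

A0 = {1}
A1: add {5} — 5 (Max) has 5→1.
A2 = A1; e.g. 2 (Max) has no edge into A1. Fixed point.
5 ∈ A1, so Max can force the target.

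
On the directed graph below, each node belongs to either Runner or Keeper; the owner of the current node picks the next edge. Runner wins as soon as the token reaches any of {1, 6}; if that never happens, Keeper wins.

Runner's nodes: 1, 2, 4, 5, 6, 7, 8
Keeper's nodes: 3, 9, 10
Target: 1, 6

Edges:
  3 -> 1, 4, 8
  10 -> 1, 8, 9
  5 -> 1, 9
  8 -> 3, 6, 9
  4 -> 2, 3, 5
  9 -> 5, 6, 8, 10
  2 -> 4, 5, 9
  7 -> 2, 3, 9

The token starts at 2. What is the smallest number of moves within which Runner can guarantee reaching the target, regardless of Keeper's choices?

A0 = {1, 6}
A1: add {5, 8} — 5 (Runner) has 5→1; 8 (Runner) has 8→6.
A2: add {2, 4} — 2 (Runner) has 2→5; 4 (Runner) has 4→5.
2 enters the attractor at level 2, so Runner can force the target in 2 moves from there.

2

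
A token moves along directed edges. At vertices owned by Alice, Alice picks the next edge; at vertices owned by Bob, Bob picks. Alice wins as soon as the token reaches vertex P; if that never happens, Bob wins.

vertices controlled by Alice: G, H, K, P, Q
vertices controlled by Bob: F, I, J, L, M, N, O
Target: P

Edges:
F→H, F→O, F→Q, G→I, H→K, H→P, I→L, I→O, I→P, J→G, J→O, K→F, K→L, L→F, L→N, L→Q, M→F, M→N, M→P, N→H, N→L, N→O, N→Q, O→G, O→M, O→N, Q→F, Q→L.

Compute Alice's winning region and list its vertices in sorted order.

A0 = {P}
A1: add {H} — H (Alice) has H→P.
A2 = A1; e.g. F (Bob) can still go to O. Fixed point.
Alice's winning region = {H, P}.

H, P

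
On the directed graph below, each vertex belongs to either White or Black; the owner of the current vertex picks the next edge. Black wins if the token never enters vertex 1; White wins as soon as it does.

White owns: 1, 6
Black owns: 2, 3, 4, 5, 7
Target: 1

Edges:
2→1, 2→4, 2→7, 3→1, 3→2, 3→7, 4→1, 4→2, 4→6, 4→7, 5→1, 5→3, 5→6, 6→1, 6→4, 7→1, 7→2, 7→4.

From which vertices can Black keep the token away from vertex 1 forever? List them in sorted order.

A0 = {1}
A1: add {6} — 6 (White) has 6→1.
A2 = A1; e.g. 2 (Black) can still go to 4. Fixed point.
White's attractor = {1, 6}; Black avoids the target exactly from the complement.

2, 3, 4, 5, 7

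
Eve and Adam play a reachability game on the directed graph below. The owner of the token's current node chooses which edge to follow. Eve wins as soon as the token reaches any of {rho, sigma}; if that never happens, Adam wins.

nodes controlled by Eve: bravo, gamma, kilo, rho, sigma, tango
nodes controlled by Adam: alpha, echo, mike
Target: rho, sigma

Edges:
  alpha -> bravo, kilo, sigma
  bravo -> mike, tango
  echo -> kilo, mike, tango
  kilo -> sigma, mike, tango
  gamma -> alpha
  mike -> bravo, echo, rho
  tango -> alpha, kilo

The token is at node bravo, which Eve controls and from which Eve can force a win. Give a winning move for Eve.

tango

A0 = {rho, sigma}
A1: add {kilo} — kilo (Eve) has kilo→sigma.
A2: add {tango} — tango (Eve) has tango→kilo.
A3: add {bravo} — bravo (Eve) has bravo→tango.
A4: add {alpha} — alpha (Adam): all of {bravo, kilo, sigma} already in.
A5: add {gamma} — gamma (Eve) has gamma→alpha.
A6 = A5; e.g. echo (Adam) can still go to mike. Fixed point.
From bravo, successor tango is in the attractor (rank 2); the other successor mike is not.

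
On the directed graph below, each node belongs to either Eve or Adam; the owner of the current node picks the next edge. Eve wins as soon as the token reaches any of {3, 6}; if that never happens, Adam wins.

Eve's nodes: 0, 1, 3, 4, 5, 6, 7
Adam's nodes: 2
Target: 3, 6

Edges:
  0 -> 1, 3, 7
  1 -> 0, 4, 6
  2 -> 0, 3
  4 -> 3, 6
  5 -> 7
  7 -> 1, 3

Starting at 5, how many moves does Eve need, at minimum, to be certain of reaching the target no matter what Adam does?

A0 = {3, 6}
A1: add {0, 1, 4, 7} — 0 (Eve) has 0→3; 1 (Eve) has 1→6; 4 (Eve) has 4→3; 7 (Eve) has 7→3.
A2: add {2, 5} — 2 (Adam): all of {0, 3} already in; 5 (Eve) has 5→7.
A2 = all vertices. Fixed point.
5 enters the attractor at level 2, so Eve can force the target in 2 moves from there.

2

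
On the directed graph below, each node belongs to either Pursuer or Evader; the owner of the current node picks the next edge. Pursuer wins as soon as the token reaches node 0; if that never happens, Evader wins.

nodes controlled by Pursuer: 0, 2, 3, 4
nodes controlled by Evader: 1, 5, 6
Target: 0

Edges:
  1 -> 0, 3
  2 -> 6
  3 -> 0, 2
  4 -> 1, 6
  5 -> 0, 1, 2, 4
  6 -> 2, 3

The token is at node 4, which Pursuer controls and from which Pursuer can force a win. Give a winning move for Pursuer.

A0 = {0}
A1: add {3} — 3 (Pursuer) has 3→0.
A2: add {1} — 1 (Evader): all of {0, 3} already in.
A3: add {4} — 4 (Pursuer) has 4→1.
A4 = A3; e.g. 2 (Pursuer) has no edge into A3. Fixed point.
From 4, successor 1 is in the attractor (rank 2); the other successor 6 is not.

1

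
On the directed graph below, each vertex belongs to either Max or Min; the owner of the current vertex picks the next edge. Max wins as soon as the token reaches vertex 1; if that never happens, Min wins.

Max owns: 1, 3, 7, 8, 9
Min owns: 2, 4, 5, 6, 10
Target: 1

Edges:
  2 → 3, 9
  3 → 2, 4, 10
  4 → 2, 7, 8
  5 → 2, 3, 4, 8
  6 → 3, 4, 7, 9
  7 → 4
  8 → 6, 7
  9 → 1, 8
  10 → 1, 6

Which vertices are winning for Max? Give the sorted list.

A0 = {1}
A1: add {9} — 9 (Max) has 9→1.
A2 = A1; e.g. 2 (Min) can still go to 3. Fixed point.
Max's winning region = {1, 9}.

1, 9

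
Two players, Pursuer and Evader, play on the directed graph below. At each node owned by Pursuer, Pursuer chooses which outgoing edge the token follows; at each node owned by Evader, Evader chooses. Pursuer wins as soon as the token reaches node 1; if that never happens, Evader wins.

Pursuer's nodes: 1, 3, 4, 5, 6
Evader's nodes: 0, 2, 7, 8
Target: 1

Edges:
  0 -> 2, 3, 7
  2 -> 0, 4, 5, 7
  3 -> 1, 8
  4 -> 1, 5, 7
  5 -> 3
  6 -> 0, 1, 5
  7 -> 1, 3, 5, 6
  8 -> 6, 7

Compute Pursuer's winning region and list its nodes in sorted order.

A0 = {1}
A1: add {3, 4, 6} — 3 (Pursuer) has 3→1; 4 (Pursuer) has 4→1; 6 (Pursuer) has 6→1.
A2: add {5} — 5 (Pursuer) has 5→3.
A3: add {7} — 7 (Evader): all of {1, 3, 5, 6} already in.
A4: add {8} — 8 (Evader): all of {6, 7} already in.
A5 = A4; e.g. 0 (Evader) can still go to 2. Fixed point.
Pursuer's winning region = {1, 3, 4, 5, 6, 7, 8}.

1, 3, 4, 5, 6, 7, 8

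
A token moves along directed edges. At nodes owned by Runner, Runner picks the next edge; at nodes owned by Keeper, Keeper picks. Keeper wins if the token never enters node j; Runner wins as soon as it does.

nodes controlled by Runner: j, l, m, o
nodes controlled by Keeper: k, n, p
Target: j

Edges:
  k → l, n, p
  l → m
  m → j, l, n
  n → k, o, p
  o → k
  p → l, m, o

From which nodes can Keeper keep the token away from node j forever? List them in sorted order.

A0 = {j}
A1: add {m} — m (Runner) has m→j.
A2: add {l} — l (Runner) has l→m.
A3 = A2; e.g. k (Keeper) can still go to n. Fixed point.
Runner's attractor = {j, l, m}; Keeper avoids the target exactly from the complement.

k, n, o, p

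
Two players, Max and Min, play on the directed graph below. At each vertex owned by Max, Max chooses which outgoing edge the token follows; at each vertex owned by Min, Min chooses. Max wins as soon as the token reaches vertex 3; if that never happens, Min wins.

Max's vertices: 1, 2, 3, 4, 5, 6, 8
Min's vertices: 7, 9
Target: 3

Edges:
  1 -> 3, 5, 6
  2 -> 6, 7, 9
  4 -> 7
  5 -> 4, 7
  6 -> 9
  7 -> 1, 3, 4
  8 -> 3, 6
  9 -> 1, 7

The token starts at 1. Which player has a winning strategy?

A0 = {3}
A1: add {1, 8} — 1 (Max) has 1→3; 8 (Max) has 8→3.
A2 = A1; e.g. 2 (Max) has no edge into A1. Fixed point.
1 ∈ A1, so Max can force the target.

Max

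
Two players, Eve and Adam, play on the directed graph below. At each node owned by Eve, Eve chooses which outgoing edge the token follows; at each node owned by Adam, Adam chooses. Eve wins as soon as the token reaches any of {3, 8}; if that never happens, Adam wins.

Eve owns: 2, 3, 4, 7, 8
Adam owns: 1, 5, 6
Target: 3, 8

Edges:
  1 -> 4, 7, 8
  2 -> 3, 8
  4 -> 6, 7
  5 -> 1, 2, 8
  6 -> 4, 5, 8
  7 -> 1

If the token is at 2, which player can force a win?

Eve

A0 = {3, 8}
A1: add {2} — 2 (Eve) has 2→3.
A2 = A1; e.g. 1 (Adam) can still go to 4. Fixed point.
2 ∈ A1, so Eve can force the target.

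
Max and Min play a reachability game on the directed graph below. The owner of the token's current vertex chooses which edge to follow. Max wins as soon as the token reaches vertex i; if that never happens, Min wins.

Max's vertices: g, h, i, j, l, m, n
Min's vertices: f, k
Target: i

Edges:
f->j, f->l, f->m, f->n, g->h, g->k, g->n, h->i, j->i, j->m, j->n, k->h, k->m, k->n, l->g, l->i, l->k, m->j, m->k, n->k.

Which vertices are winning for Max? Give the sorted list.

g, h, i, j, l, m

A0 = {i}
A1: add {h, j, l} — h (Max) has h→i; j (Max) has j→i; l (Max) has l→i.
A2: add {g, m} — g (Max) has g→h; m (Max) has m→j.
A3 = A2; e.g. f (Min) can still go to n. Fixed point.
Max's winning region = {g, h, i, j, l, m}.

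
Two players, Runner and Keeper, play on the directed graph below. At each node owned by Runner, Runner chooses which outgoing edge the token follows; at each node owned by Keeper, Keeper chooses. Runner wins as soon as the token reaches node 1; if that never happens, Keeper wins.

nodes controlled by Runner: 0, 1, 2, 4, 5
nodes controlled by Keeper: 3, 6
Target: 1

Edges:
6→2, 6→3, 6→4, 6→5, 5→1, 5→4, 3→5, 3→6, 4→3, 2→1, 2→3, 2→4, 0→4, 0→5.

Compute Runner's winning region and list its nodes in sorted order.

A0 = {1}
A1: add {2, 5} — 2 (Runner) has 2→1; 5 (Runner) has 5→1.
A2: add {0} — 0 (Runner) has 0→5.
A3 = A2; e.g. 3 (Keeper) can still go to 6. Fixed point.
Runner's winning region = {0, 1, 2, 5}.

0, 1, 2, 5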